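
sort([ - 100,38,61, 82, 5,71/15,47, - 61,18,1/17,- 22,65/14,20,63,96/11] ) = [ - 100, - 61, - 22,1/17,65/14,71/15,5 , 96/11,18,20,  38, 47, 61,63 , 82 ] 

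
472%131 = 79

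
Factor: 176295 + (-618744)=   -  442449 = -3^3 * 7^1*2341^1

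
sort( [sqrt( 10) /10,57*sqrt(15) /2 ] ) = [ sqrt(10) /10, 57*sqrt( 15)/2 ] 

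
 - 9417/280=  - 34+ 103/280 = -33.63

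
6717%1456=893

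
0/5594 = 0 = 0.00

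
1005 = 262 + 743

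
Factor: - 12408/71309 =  - 2^3*3^1*7^(- 1 )*11^1*47^1*61^( - 1 )*167^(-1)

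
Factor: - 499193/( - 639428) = 2^ (-2)  *  31^1*16103^1 * 159857^(- 1 ) 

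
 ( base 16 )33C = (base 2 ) 1100111100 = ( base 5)11303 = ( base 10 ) 828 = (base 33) p3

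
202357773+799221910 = 1001579683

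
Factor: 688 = 2^4*43^1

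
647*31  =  20057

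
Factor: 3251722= 2^1*1625861^1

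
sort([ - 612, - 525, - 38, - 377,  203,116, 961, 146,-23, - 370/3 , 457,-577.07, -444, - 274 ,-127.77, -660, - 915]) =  [-915, - 660, - 612, - 577.07, - 525, - 444, - 377, - 274, - 127.77,-370/3,-38, - 23 , 116,  146, 203,  457,961]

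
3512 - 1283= 2229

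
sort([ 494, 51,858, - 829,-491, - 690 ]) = [ - 829, - 690, - 491,51,494,858 ] 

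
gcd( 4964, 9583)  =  1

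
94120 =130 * 724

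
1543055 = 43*35885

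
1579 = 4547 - 2968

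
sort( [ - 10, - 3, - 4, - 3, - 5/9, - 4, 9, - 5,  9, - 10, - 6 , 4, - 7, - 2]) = [ - 10, - 10, - 7, - 6, - 5,  -  4,-4, - 3, - 3,- 2, - 5/9, 4, 9,9]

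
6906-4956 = 1950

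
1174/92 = 12 + 35/46 = 12.76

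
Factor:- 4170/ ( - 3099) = 2^1* 5^1*139^1*1033^( - 1 ) = 1390/1033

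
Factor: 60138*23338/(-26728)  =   - 2^(- 1) * 3^2*7^1*1667^1 = - 105021/2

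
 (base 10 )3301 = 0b110011100101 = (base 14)12BB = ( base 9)4467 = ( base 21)7a4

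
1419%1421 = 1419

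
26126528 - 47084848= - 20958320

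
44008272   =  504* 87318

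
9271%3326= 2619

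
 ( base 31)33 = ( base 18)56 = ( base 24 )40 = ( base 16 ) 60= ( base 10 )96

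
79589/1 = 79589 = 79589.00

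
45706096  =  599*76304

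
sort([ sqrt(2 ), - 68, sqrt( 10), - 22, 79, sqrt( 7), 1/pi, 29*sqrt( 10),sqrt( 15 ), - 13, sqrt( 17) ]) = [ - 68,-22, - 13, 1/pi, sqrt( 2), sqrt (7),sqrt( 10 ) , sqrt(15),sqrt( 17 ), 79,29*sqrt( 10 )]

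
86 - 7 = 79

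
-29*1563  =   -45327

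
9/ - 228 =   -  1 + 73/76=-  0.04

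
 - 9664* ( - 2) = 19328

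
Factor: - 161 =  - 7^1 * 23^1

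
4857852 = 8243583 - 3385731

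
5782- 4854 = 928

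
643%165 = 148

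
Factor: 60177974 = 2^1*30088987^1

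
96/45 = 2  +  2/15 = 2.13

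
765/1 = 765 = 765.00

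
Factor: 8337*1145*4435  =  3^1 * 5^2*7^1*229^1 *397^1*887^1 = 42335911275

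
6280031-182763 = 6097268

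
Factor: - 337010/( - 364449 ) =2^1*3^(-1)*5^1 *41^( - 1 )*67^1*503^1*2963^(-1)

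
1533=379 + 1154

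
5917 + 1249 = 7166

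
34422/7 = 34422/7 = 4917.43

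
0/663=0 = 0.00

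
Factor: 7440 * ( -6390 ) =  - 2^5*3^3*5^2*31^1*71^1 = - 47541600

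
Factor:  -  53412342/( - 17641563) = 17804114/5880521  =  2^1*17^( - 1)* 37^( - 1)*157^1*9349^( - 1 ) *56701^1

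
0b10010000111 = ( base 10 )1159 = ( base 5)14114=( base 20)2HJ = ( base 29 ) 1AS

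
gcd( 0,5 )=5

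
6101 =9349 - 3248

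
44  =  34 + 10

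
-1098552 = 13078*( - 84) 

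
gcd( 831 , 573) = 3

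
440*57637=25360280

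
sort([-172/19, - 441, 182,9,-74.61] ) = [ - 441,-74.61 , - 172/19, 9, 182] 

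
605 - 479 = 126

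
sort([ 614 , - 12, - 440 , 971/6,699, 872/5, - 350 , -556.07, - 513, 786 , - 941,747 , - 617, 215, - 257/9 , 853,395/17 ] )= [ - 941, - 617, - 556.07, - 513, - 440  , - 350, - 257/9, - 12,  395/17,971/6, 872/5 , 215, 614, 699, 747,786,853 ]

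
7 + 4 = 11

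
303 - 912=  -  609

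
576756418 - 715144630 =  - 138388212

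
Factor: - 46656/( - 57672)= 2^3 *3^2*89^(-1) = 72/89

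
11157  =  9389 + 1768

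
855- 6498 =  - 5643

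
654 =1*654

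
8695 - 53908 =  - 45213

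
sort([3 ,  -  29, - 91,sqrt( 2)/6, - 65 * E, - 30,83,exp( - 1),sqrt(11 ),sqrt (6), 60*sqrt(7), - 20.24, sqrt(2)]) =[  -  65*E,-91, - 30, - 29 , - 20.24,sqrt( 2)/6,exp(-1),sqrt(2),sqrt(6 ),3 , sqrt( 11), 83,60*sqrt(7) ]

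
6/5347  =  6/5347=0.00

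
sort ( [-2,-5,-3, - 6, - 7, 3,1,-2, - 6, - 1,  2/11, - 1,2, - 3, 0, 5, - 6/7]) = [ - 7, - 6, -6 , - 5,-3,  -  3,-2,-2,-1,-1,  -  6/7, 0,2/11,1,  2,3,5]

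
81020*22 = 1782440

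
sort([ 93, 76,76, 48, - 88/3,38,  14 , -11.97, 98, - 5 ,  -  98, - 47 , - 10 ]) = [ - 98, - 47  , - 88/3, - 11.97, - 10, - 5,14, 38,  48, 76 , 76, 93 , 98 ]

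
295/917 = 295/917   =  0.32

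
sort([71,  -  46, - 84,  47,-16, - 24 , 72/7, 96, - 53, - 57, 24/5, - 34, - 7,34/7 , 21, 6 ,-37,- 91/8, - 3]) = [-84,- 57, - 53, - 46,-37,-34, - 24,-16, - 91/8, - 7, - 3,24/5, 34/7 , 6,72/7,  21,47, 71,96 ] 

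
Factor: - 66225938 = -2^1*53^1*107^1*5839^1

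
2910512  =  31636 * 92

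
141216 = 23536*6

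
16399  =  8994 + 7405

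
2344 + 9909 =12253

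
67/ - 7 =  - 67/7 =- 9.57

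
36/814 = 18/407 =0.04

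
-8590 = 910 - 9500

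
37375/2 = 18687 + 1/2=18687.50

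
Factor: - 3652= -2^2*11^1*83^1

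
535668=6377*84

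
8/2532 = 2/633=0.00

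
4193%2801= 1392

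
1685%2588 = 1685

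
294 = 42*7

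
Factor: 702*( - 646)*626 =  - 283885992 = - 2^3 * 3^3*13^1*17^1*19^1*313^1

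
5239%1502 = 733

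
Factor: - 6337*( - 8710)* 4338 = 2^2*3^2*5^1*13^1*67^1*241^1*6337^1= 239437081260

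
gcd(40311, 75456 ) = 9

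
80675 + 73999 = 154674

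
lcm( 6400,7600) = 121600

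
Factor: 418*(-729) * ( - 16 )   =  2^5*3^6*11^1*19^1 = 4875552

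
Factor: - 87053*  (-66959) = 5828981827  =  263^1*331^1*66959^1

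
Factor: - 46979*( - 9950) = 2^1 * 5^2*109^1*199^1*431^1 = 467441050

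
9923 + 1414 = 11337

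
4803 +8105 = 12908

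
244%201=43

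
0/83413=0 = 0.00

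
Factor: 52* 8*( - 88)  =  -2^8*11^1*13^1=- 36608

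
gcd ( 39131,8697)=1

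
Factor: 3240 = 2^3 * 3^4*5^1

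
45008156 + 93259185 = 138267341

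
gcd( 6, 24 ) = 6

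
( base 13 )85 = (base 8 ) 155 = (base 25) 49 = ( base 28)3p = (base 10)109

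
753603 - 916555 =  - 162952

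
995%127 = 106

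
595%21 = 7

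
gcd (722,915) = 1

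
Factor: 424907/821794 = 2^(  -  1 ) *7^1*101^1 * 193^( - 1)*601^1*2129^ ( - 1 ) 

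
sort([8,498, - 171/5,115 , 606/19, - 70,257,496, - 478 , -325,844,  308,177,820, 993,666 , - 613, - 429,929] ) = [-613, - 478,-429 , - 325, - 70, - 171/5,  8,606/19,115,177,257,308,496 , 498,  666,820, 844,929,993]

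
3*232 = 696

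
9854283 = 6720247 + 3134036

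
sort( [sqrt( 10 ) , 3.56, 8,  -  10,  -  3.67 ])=[-10, - 3.67, sqrt( 10), 3.56, 8]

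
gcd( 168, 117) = 3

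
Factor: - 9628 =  - 2^2*29^1*83^1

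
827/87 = 827/87 = 9.51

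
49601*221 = 10961821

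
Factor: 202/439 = 2^1*101^1*439^( - 1)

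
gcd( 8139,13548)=3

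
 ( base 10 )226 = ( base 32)72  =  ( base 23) 9j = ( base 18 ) ca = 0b11100010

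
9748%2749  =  1501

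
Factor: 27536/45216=1721/2826=2^( - 1 ) * 3^( - 2)*157^( - 1 )* 1721^1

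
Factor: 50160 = 2^4*3^1 * 5^1*11^1 *19^1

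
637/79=637/79 = 8.06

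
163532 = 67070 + 96462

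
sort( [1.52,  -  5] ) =[  -  5,1.52] 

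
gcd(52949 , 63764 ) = 1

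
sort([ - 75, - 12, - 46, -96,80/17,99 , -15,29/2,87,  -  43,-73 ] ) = [ - 96,  -  75,-73 ,-46,-43, - 15, - 12,  80/17, 29/2 , 87,99]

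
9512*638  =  6068656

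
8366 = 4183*2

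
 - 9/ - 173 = 9/173=0.05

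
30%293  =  30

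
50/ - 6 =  - 25/3=-8.33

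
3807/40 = 95  +  7/40 = 95.17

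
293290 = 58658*5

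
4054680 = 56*72405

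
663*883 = 585429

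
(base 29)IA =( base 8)1024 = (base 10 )532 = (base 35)f7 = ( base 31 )h5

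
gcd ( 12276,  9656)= 4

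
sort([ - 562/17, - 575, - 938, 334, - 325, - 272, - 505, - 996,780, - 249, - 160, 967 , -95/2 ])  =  [ - 996, - 938,- 575,-505, - 325, - 272, - 249, - 160, - 95/2, - 562/17,334, 780,967]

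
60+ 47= 107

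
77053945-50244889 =26809056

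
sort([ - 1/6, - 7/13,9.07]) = [ - 7/13 , - 1/6,9.07] 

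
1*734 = 734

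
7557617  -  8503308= - 945691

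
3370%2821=549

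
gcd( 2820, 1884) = 12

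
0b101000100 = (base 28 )bg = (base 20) G4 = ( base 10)324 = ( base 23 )E2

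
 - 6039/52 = - 6039/52 = - 116.13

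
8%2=0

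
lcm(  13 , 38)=494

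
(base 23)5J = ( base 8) 206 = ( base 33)42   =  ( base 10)134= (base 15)8E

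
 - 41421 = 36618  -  78039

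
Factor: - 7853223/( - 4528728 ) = 2617741/1509576  =  2^( - 3 )*3^( - 1)*7^1*31^ ( - 1 )*2029^( - 1)*373963^1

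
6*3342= 20052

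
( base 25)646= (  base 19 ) aci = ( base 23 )76f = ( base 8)7420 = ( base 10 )3856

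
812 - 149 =663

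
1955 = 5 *391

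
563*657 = 369891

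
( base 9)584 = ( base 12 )341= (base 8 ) 741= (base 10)481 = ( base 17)1b5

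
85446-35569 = 49877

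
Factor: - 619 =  - 619^1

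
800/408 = 1 + 49/51 = 1.96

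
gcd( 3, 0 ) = 3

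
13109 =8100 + 5009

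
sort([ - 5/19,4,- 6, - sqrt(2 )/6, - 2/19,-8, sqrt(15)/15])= [ - 8, - 6, - 5/19,-sqrt( 2)/6, - 2/19,sqrt ( 15) /15,4] 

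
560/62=9 + 1/31  =  9.03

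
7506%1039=233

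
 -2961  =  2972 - 5933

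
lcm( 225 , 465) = 6975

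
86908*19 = 1651252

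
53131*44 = 2337764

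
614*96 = 58944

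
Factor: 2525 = 5^2*101^1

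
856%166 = 26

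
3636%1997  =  1639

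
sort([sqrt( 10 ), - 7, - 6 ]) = [ - 7 , - 6, sqrt(10)]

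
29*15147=439263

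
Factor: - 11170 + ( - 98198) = - 2^3*3^2*7^2*31^1 = - 109368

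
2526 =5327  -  2801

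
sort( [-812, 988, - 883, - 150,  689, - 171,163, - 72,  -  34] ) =[ - 883, - 812, - 171, - 150,-72,-34,163,689, 988 ]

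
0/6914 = 0 = 0.00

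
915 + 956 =1871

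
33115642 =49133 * 674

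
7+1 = 8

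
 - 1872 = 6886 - 8758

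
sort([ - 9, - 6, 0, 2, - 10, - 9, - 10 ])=[ - 10, - 10, - 9, - 9,  -  6,0,2]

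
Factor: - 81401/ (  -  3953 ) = 59^(- 1 )*67^( - 1)*81401^1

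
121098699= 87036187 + 34062512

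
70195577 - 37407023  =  32788554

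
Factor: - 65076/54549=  - 68/57   =  - 2^2*3^( - 1) *17^1*  19^ (-1 )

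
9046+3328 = 12374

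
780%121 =54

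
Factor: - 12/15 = -2^2*5^(-1)= - 4/5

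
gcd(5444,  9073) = 1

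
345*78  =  26910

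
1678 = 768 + 910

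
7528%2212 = 892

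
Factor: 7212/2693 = 2^2  *  3^1*601^1 *2693^( - 1) 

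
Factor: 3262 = 2^1*7^1*233^1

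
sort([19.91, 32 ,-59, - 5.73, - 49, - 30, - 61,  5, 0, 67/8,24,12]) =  [ - 61 , - 59,-49, - 30, - 5.73, 0,5,  67/8, 12, 19.91,24,32]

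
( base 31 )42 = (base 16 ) 7E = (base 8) 176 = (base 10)126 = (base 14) 90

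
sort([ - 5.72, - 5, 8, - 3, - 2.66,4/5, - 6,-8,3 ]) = [ - 8, - 6, - 5.72, - 5, - 3, - 2.66,4/5,3,  8] 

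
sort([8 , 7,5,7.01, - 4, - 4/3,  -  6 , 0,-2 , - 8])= [-8, - 6,- 4, - 2, - 4/3, 0,  5, 7, 7.01,8]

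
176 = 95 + 81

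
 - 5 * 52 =-260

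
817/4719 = 817/4719 = 0.17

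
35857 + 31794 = 67651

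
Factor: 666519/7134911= 95217/1019273 = 3^1*17^1*1867^1 * 1019273^(-1)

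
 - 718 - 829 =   -  1547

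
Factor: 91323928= 2^3*2417^1* 4723^1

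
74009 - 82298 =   -  8289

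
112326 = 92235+20091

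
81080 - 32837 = 48243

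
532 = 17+515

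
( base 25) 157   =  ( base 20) 1hh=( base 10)757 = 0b1011110101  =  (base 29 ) q3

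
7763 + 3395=11158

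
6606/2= 3303 = 3303.00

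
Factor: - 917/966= - 2^ ( - 1)*3^( - 1)*23^ ( - 1)*131^1 = - 131/138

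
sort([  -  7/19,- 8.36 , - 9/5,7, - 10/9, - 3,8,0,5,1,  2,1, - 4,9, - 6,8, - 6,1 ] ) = [ - 8.36, - 6, - 6, - 4, - 3,-9/5, - 10/9 ,-7/19,0,1,1,1 , 2,5,  7,8,8, 9]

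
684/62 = 342/31 = 11.03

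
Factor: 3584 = 2^9*7^1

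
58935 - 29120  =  29815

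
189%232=189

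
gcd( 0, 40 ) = 40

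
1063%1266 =1063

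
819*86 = 70434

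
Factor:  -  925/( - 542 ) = 2^( -1 )*5^2*37^1*271^( - 1)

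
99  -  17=82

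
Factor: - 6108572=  - 2^2*1527143^1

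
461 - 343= 118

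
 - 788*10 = -7880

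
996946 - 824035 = 172911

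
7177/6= 7177/6 = 1196.17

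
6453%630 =153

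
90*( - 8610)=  - 774900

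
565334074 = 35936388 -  - 529397686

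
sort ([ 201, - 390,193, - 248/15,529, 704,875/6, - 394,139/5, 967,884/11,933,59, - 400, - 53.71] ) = [ - 400, - 394, - 390, -53.71,  -  248/15 , 139/5 , 59  ,  884/11,875/6,193, 201,  529,704,933,967]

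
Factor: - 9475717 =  - 47^1 * 201611^1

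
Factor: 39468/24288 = 2^ ( - 3)*13^1 = 13/8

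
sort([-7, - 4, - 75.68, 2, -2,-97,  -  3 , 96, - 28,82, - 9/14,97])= [ - 97,-75.68, - 28 , - 7,-4, - 3, - 2,  -  9/14,2 , 82,96, 97] 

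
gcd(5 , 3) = 1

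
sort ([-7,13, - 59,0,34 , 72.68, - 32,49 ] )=[ - 59,-32, -7, 0 , 13,34, 49, 72.68 ] 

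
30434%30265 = 169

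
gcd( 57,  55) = 1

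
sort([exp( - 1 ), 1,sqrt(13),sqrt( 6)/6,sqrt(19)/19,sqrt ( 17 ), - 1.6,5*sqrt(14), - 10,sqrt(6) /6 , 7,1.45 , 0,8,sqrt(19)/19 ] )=[  -  10,  -  1.6, 0,  sqrt( 19 ) /19,sqrt( 19 ) /19,exp( - 1),sqrt( 6 )/6,sqrt(6)/6,1, 1.45, sqrt ( 13), sqrt( 17),7,8, 5*sqrt( 14) ] 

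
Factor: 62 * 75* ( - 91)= - 2^1 * 3^1*5^2*7^1 * 13^1 * 31^1 =- 423150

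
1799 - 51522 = -49723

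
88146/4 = 22036+1/2=22036.50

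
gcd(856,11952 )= 8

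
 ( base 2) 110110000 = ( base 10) 432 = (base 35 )CC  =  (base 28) FC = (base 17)187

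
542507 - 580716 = -38209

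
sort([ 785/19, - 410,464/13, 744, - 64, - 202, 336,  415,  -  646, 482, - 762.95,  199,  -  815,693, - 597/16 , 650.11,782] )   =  [ - 815,- 762.95, -646, - 410, - 202,  -  64,  -  597/16,464/13 , 785/19,199, 336,415, 482  ,  650.11,693,744 , 782]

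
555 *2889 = 1603395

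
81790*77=6297830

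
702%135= 27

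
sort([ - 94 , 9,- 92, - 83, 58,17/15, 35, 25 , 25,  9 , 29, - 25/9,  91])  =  [ - 94, - 92, - 83, - 25/9,17/15,9,9, 25,  25, 29,35 , 58,91]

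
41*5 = 205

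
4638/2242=2+ 77/1121  =  2.07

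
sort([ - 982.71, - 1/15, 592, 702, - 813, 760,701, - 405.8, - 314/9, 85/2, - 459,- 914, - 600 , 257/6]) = [ - 982.71, - 914, - 813, - 600, - 459, - 405.8,-314/9, - 1/15,85/2,257/6,592, 701, 702, 760]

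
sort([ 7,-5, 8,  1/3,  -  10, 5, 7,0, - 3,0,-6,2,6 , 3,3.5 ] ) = [ - 10, - 6, - 5, - 3,0, 0, 1/3,  2,3, 3.5, 5, 6 , 7, 7,8 ]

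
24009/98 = 24009/98 =244.99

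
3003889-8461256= -5457367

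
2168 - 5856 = - 3688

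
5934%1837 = 423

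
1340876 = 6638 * 202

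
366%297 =69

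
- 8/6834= - 4/3417 = -0.00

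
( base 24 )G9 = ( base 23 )h2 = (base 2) 110001001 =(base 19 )11d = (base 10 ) 393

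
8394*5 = 41970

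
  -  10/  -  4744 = 5/2372 = 0.00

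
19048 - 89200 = - 70152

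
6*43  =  258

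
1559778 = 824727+735051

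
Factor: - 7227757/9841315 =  - 5^( - 1 )*11^( - 1 )*29^1*178933^( - 1) * 249233^1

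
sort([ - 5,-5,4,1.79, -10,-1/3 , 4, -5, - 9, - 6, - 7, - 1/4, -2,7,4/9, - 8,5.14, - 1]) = [ - 10, -9,-8, - 7,- 6 , -5, -5,  -  5, - 2, - 1 ,-1/3, - 1/4,4/9,1.79,4, 4, 5.14,7 ]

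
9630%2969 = 723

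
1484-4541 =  - 3057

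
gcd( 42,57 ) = 3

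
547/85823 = 547/85823  =  0.01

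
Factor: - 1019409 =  - 3^1*373^1 * 911^1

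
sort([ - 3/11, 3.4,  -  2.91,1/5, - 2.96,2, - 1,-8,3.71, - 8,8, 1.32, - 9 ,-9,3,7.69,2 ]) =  [ - 9,  -  9, - 8, - 8, - 2.96, - 2.91, - 1, - 3/11 , 1/5, 1.32, 2,2,3,3.4,  3.71, 7.69,8] 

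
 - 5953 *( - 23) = 136919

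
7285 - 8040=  - 755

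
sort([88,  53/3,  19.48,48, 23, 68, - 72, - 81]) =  [ - 81,-72, 53/3  ,  19.48, 23, 48,  68, 88 ] 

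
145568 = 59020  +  86548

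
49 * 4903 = 240247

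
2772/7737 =924/2579 = 0.36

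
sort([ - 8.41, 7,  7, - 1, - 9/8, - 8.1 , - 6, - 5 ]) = [ - 8.41  , - 8.1, - 6, - 5,-9/8, - 1, 7, 7 ] 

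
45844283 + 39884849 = 85729132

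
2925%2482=443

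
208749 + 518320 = 727069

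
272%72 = 56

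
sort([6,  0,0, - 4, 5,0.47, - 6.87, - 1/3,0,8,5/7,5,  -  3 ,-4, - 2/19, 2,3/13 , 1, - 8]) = [ -8, - 6.87, - 4,  -  4 , - 3, - 1/3, - 2/19, 0,0,0, 3/13,0.47, 5/7 , 1, 2,5, 5, 6,8]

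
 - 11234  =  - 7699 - 3535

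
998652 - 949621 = 49031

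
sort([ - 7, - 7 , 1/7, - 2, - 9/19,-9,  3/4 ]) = [ - 9, - 7, - 7,-2, - 9/19,1/7,3/4] 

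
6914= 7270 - 356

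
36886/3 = 36886/3 = 12295.33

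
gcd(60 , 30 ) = 30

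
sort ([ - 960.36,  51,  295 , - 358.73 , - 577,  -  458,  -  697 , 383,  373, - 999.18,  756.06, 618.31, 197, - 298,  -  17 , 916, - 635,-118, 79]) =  [- 999.18, - 960.36, - 697, - 635 ,-577, - 458, - 358.73, - 298, - 118, - 17,51,  79,  197  ,  295, 373,  383,  618.31, 756.06 , 916]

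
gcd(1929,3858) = 1929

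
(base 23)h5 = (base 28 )e4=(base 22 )i0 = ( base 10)396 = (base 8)614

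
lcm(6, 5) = 30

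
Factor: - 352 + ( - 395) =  - 3^2*83^1 = - 747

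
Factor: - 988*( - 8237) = 8138156= 2^2*13^1*19^1*8237^1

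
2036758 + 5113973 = 7150731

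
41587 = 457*91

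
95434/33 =95434/33 = 2891.94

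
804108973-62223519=741885454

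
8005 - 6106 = 1899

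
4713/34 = 4713/34 =138.62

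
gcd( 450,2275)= 25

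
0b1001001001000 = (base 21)aci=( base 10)4680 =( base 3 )20102100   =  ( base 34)41M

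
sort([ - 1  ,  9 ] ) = [  -  1, 9]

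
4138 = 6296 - 2158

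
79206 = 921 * 86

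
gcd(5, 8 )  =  1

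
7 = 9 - 2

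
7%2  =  1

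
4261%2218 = 2043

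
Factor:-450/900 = -1/2 = - 2^ (-1)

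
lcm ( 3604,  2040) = 108120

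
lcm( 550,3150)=34650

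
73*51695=3773735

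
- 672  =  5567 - 6239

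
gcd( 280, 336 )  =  56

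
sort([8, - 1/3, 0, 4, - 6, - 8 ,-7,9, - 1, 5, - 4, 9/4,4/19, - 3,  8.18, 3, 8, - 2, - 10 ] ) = [ - 10, - 8, - 7,-6, - 4,  -  3, - 2, - 1,  -  1/3, 0, 4/19,9/4, 3, 4 , 5,8, 8, 8.18,  9 ]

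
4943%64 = 15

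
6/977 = 6/977 = 0.01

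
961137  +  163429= 1124566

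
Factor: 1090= 2^1*5^1 * 109^1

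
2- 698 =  - 696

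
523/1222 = 523/1222 = 0.43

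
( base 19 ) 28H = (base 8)1573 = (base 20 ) 24B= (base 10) 891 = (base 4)31323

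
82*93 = 7626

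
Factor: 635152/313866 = 856/423=2^3 * 3^( - 2 )*47^( - 1)*107^1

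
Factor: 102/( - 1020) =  - 1/10 = -2^( - 1)*5^(-1)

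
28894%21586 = 7308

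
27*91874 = 2480598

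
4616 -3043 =1573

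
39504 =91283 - 51779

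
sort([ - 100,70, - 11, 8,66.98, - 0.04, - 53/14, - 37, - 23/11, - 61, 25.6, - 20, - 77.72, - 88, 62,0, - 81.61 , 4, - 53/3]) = [ - 100, - 88, - 81.61,-77.72, - 61, - 37, - 20,- 53/3, - 11,-53/14, - 23/11,-0.04,0,  4, 8, 25.6, 62 , 66.98, 70]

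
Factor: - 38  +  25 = -13^1  =  - 13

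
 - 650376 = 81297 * ( - 8 ) 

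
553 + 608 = 1161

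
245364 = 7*35052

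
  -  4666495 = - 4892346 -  -225851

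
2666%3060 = 2666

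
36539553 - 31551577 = 4987976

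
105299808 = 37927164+67372644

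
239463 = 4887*49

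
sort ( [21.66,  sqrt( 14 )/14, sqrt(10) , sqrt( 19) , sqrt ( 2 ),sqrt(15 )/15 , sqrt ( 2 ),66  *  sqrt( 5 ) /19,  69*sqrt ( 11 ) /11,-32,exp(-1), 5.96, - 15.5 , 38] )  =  [ -32, -15.5,sqrt( 15)/15, sqrt( 14 )/14, exp(-1), sqrt(2 ), sqrt(2), sqrt( 10 ), sqrt ( 19 ) , 5.96, 66 * sqrt(5 ) /19, 69 * sqrt( 11) /11, 21.66, 38 ]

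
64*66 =4224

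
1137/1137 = 1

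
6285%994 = 321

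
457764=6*76294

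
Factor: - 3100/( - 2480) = 5/4 = 2^( - 2 )* 5^1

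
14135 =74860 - 60725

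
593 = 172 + 421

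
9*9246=83214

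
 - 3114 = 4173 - 7287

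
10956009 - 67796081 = - 56840072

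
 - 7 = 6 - 13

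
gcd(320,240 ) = 80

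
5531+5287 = 10818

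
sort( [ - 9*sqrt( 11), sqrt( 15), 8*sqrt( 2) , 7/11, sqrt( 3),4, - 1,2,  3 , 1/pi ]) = [-9*sqrt( 11), - 1,  1/pi  ,  7/11,  sqrt(3), 2,3,  sqrt (15) , 4,  8*sqrt(2) ] 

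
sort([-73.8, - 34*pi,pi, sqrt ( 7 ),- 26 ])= [ - 34*pi, - 73.8, -26,sqrt(7),pi ]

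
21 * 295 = 6195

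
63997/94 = 63997/94  =  680.82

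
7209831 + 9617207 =16827038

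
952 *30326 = 28870352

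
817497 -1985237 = - 1167740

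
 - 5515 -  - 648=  - 4867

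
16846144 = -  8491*(-1984 )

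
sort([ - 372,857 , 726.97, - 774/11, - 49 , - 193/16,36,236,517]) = [ - 372 ,- 774/11, - 49, - 193/16, 36,236,517,726.97, 857]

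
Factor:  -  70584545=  - 5^1*1753^1*8053^1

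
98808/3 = 32936 = 32936.00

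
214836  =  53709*4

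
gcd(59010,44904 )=6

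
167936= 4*41984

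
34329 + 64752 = 99081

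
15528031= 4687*3313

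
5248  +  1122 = 6370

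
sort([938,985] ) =[938,985 ] 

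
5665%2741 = 183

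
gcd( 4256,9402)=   2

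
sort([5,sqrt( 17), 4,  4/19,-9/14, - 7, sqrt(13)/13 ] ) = [-7, - 9/14  ,  4/19, sqrt( 13) /13,4,sqrt (17), 5 ] 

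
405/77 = 405/77 = 5.26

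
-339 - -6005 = 5666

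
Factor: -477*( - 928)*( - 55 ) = -24346080 = -  2^5*3^2*5^1*11^1*29^1*53^1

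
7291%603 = 55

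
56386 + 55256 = 111642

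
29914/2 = 14957 = 14957.00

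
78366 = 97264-18898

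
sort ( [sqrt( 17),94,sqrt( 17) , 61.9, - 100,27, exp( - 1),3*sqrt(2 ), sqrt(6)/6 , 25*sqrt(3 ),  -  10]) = [ - 100,-10, exp(- 1),sqrt( 6 ) /6, sqrt( 17) , sqrt(17 ),  3*sqrt (2 ), 27, 25*sqrt( 3 ),  61.9,94] 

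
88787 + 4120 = 92907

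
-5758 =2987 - 8745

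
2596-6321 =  - 3725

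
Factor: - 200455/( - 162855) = 853/693 = 3^(-2)*7^( - 1)*11^( -1)*853^1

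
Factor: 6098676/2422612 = 1524669/605653 = 3^1*37^(-1)*16369^(-1)*508223^1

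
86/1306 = 43/653= 0.07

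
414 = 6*69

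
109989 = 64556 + 45433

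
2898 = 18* 161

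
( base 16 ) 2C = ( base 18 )28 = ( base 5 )134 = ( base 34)1a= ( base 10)44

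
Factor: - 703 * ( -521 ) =19^1*37^1*521^1 =366263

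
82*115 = 9430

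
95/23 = 95/23=4.13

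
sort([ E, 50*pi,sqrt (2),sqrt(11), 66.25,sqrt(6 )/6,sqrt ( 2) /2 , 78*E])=[ sqrt (6 ) /6, sqrt(2 ) /2,  sqrt( 2 ), E, sqrt( 11), 66.25, 50 * pi,78*E]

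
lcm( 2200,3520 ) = 17600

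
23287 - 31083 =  - 7796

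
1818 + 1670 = 3488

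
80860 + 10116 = 90976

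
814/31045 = 814/31045 = 0.03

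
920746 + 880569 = 1801315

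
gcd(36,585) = 9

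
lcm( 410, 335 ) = 27470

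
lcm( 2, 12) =12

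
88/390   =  44/195 = 0.23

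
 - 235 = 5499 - 5734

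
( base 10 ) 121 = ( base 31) 3S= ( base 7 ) 232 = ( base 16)79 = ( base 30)41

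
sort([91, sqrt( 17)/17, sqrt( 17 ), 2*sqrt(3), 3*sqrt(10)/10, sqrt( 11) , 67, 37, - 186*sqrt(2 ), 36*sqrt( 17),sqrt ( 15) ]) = [ - 186 * sqrt( 2), sqrt( 17) /17,3*sqrt( 10)/10,sqrt( 11), 2*sqrt( 3 ), sqrt(15),sqrt(17 ), 37, 67,91,36*sqrt(17 )]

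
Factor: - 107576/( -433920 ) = 2^(-5)*3^( - 1)*5^(-1 )*7^1*17^1= 119/480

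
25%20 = 5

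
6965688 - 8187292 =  -1221604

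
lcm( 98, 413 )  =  5782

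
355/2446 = 355/2446 = 0.15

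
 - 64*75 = -4800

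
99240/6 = 16540 = 16540.00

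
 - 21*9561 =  -200781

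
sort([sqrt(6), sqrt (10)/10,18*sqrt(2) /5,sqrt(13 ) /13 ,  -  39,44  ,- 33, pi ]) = [ - 39, - 33, sqrt(13)/13,sqrt( 10 ) /10,sqrt( 6), pi,18* sqrt( 2) /5, 44 ]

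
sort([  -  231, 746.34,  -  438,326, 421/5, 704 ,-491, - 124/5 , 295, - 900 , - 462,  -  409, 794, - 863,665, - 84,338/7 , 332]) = [-900,-863, - 491,-462, - 438, - 409,-231, - 84, - 124/5, 338/7,  421/5, 295,  326,332, 665, 704, 746.34, 794 ]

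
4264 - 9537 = - 5273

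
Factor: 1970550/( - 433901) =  - 2^1*3^2*5^2* 13^(  -  1)*29^1*151^1*33377^(-1) 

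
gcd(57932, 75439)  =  7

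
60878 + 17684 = 78562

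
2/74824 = 1/37412 = 0.00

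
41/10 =4 + 1/10 = 4.10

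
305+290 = 595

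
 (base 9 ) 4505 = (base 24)5ie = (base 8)6376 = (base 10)3326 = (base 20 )866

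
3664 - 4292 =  -628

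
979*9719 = 9514901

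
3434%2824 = 610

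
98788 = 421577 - 322789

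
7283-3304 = 3979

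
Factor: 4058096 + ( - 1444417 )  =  2613679^1 = 2613679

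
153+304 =457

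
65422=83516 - 18094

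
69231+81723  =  150954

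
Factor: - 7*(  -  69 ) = 483=3^1*7^1*23^1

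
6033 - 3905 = 2128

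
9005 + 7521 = 16526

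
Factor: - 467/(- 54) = 2^ ( - 1 )*3^ (-3)*467^1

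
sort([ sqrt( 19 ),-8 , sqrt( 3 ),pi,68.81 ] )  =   [-8,sqrt( 3),pi,  sqrt(19 ),68.81]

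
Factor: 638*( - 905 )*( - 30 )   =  17321700 = 2^2*3^1* 5^2*11^1*29^1*181^1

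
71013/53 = 1339 + 46/53   =  1339.87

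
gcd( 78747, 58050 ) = 3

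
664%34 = 18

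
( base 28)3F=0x63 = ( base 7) 201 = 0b1100011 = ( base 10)99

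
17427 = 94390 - 76963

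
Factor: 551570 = 2^1*5^1*19^1*2903^1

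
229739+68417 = 298156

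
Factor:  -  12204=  - 2^2*3^3*113^1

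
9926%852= 554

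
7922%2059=1745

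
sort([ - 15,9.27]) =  [ - 15, 9.27] 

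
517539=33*15683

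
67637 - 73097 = -5460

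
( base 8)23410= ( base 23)ika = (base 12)5948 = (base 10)9992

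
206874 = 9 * 22986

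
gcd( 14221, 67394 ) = 1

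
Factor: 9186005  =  5^1*59^1*31139^1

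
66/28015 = 66/28015 = 0.00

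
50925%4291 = 3724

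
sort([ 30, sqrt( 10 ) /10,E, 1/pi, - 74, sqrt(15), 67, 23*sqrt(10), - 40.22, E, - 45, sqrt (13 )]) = [ - 74, - 45, - 40.22 , sqrt( 10) /10, 1/pi, E , E,sqrt( 13) , sqrt(15),30, 67,  23*sqrt( 10 )]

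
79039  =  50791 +28248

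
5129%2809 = 2320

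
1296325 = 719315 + 577010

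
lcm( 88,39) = 3432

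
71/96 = 71/96 = 0.74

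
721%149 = 125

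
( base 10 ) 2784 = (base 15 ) C59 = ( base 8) 5340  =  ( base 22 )5gc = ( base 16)ae0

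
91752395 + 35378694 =127131089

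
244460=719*340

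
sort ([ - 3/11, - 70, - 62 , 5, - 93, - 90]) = [ - 93, - 90, - 70,-62, - 3/11, 5 ] 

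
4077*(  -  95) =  - 387315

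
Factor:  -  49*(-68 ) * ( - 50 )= - 2^3*5^2*7^2*17^1 = -166600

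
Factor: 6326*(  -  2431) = - 15378506 = - 2^1*11^1 * 13^1 * 17^1*3163^1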